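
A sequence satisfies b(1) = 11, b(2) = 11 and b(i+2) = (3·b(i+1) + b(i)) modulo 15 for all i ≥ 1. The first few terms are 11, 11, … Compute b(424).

We have b(1) = 11; b(2) = 11; b(3) = 14; b(4) = 8; b(5) = 8; b(6) = 2; b(7) = 14; b(8) = 14; b(9) = 11; b(10) = 2; b(11) = 2; b(12) = 8; b(13) = 11; b(14) = 11.
The sequence repeats with period 12.
(424 - 1) mod 12 = 3, so b(424) = b(4) = 8.

8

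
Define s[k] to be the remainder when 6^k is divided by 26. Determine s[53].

2

Listing terms: s[1] = 6,  s[2] = 10,  s[3] = 8,  s[4] = 22,  s[5] = 2,  s[6] = 12,  s[7] = 20,  s[8] = 16,  s[9] = 18,  s[10] = 4,  s[11] = 24,  s[12] = 14,  s[13] = 6.
Since s[13] = s[1] = 6, the sequence is periodic with period 12.
So s[53] = s[1 + ((53-1) mod 12)] = s[5] = 2.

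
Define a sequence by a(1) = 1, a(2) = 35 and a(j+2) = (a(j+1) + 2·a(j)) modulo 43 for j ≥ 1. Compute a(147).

26

a(1) = 1,  a(2) = 35,  a(3) = 37,  a(4) = 21,  a(5) = 9,  a(6) = 8,  a(7) = 26,  a(8) = 42,  a(9) = 8,  a(10) = 6,  a(11) = 22,  a(12) = 34,  a(13) = 35,  a(14) = 17,  a(15) = 1,  a(16) = 35.
The sequence repeats with period 14.
(147 - 1) mod 14 = 6, so a(147) = a(7) = 26.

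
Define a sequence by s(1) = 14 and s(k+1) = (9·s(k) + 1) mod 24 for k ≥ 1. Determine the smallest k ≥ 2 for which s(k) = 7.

2

We have s(1) = 14,  s(2) = 7,  s(3) = 16,  s(4) = 1,  s(5) = 10,  s(6) = 19,  s(7) = 4,  s(8) = 13,  s(9) = 22,  s(10) = 7.
Since s(10) = s(2) = 7, the sequence is eventually periodic: after a pre-period of length 1 it cycles with period 8.
The value 7 first appears (with k ≥ 2) at s(2).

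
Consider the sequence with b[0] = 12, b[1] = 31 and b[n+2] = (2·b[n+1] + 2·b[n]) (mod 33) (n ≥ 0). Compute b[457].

Computing terms: b[0] = 12; b[1] = 31; b[2] = 20; b[3] = 3; b[4] = 13; b[5] = 32; b[6] = 24; b[7] = 13; b[8] = 8; b[9] = 9; b[10] = 1; b[11] = 20; b[12] = 9; b[13] = 25; b[14] = 2; b[15] = 21; b[16] = 13; b[17] = 2; b[18] = 30; b[19] = 31; b[20] = 23; b[21] = 9; b[22] = 31; b[23] = 14; b[24] = 24; b[25] = 10; b[26] = 2; b[27] = 24; b[28] = 19; b[29] = 20; b[30] = 12; b[31] = 31.
The sequence repeats with period 30.
(457 - 0) mod 30 = 7, so b[457] = b[7] = 13.

13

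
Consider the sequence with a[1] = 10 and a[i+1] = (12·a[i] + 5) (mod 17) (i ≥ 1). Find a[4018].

Listing terms: a[1] = 10, a[2] = 6, a[3] = 9, a[4] = 11, a[5] = 1, a[6] = 0, a[7] = 5, a[8] = 14, a[9] = 3, a[10] = 7, a[11] = 4, a[12] = 2, a[13] = 12, a[14] = 13, a[15] = 8, a[16] = 16, a[17] = 10.
The sequence repeats with period 16.
So a[4018] = a[1 + ((4018-1) mod 16)] = a[2] = 6.

6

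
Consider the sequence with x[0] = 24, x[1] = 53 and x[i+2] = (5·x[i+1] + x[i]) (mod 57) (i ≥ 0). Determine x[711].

41

Computing terms: x[0] = 24, x[1] = 53, x[2] = 4, x[3] = 16, x[4] = 27, x[5] = 37, x[6] = 41, x[7] = 14, x[8] = 54, x[9] = 56, x[10] = 49, x[11] = 16, x[12] = 15, x[13] = 34, x[14] = 14, x[15] = 47, x[16] = 21, x[17] = 38, x[18] = 40, x[19] = 10, x[20] = 33, x[21] = 4, x[22] = 53, x[23] = 41, x[24] = 30, x[25] = 20, x[26] = 16, x[27] = 43, x[28] = 3, x[29] = 1, x[30] = 8, x[31] = 41, x[32] = 42, x[33] = 23, x[34] = 43, x[35] = 10, x[36] = 36, x[37] = 19, x[38] = 17, x[39] = 47, x[40] = 24, x[41] = 53.
The sequence repeats with period 40.
(711 - 0) mod 40 = 31, so x[711] = x[31] = 41.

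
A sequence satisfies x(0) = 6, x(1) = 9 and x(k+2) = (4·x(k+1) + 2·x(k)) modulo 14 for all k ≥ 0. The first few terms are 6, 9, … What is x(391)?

8

We have x(0) = 6,  x(1) = 9,  x(2) = 6,  x(3) = 0,  x(4) = 12,  x(5) = 6,  x(6) = 6,  x(7) = 8,  x(8) = 2,  x(9) = 10,  x(10) = 2,  x(11) = 0,  x(12) = 4,  x(13) = 2,  x(14) = 2,  x(15) = 12,  x(16) = 10,  x(17) = 8,  x(18) = 10,  x(19) = 0,  x(20) = 6,  x(21) = 10,  x(22) = 10,  x(23) = 4,  x(24) = 8,  x(25) = 12,  x(26) = 8,  x(27) = 0,  x(28) = 2,  x(29) = 8,  x(30) = 8,  x(31) = 6,  x(32) = 12,  x(33) = 4,  x(34) = 12,  x(35) = 0,  x(36) = 10,  x(37) = 12,  x(38) = 12,  x(39) = 2,  x(40) = 4,  x(41) = 6,  x(42) = 4,  x(43) = 0,  x(44) = 8,  x(45) = 4,  x(46) = 4,  x(47) = 10,  x(48) = 6,  x(49) = 2,  x(50) = 6,  x(51) = 0.
Since (x(50), x(51)) = (x(2), x(3)) = (6, 0) (two consecutive terms determine the rest), the sequence is eventually periodic: after a pre-period of length 2 it cycles with period 48.
For k ≥ 2, x(k) depends only on (k - 2) mod 48. (391 - 2) mod 48 = 5, so x(391) = x(7) = 8.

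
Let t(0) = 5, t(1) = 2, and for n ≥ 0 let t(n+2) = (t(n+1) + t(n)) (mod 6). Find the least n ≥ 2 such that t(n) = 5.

We have t(0) = 5; t(1) = 2; t(2) = 1; t(3) = 3; t(4) = 4; t(5) = 1; t(6) = 5; t(7) = 0; t(8) = 5; t(9) = 5; t(10) = 4; t(11) = 3; t(12) = 1; t(13) = 4; t(14) = 5; t(15) = 3; t(16) = 2; t(17) = 5; t(18) = 1; t(19) = 0; t(20) = 1; t(21) = 1; t(22) = 2; t(23) = 3; t(24) = 5; t(25) = 2.
The sequence repeats with period 24.
The value 5 first appears (with n ≥ 2) at t(6).

6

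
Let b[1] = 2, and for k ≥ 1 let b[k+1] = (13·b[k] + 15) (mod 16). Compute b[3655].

8

b[1] = 2; b[2] = 9; b[3] = 4; b[4] = 3; b[5] = 6; b[6] = 13; b[7] = 8; b[8] = 7; b[9] = 10; b[10] = 1; b[11] = 12; b[12] = 11; b[13] = 14; b[14] = 5; b[15] = 0; b[16] = 15; b[17] = 2.
Since b[17] = b[1] = 2, the sequence is periodic with period 16.
(3655 - 1) mod 16 = 6, so b[3655] = b[7] = 8.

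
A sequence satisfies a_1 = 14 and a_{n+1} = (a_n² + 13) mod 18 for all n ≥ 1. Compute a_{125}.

We have a_1 = 14, a_2 = 11, a_3 = 8, a_4 = 5, a_5 = 2, a_6 = 17, a_7 = 14.
Since a_7 = a_1 = 14, the sequence is periodic with period 6.
So a_{125} = a_{1 + ((125-1) mod 6)} = a_5 = 2.

2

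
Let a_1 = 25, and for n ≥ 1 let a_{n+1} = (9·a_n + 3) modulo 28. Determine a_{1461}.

a_1 = 25, a_2 = 4, a_3 = 11, a_4 = 18, a_5 = 25.
Since a_5 = a_1 = 25, the sequence is periodic with period 4.
(1461 - 1) mod 4 = 0, so a_{1461} = a_1 = 25.

25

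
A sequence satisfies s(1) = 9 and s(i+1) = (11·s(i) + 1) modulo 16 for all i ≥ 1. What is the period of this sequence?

Computing terms: s(1) = 9; s(2) = 4; s(3) = 13; s(4) = 0; s(5) = 1; s(6) = 12; s(7) = 5; s(8) = 8; s(9) = 9.
The sequence repeats with period 8.

8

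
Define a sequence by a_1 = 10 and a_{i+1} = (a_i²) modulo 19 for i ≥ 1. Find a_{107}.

4

a_1 = 10, a_2 = 5, a_3 = 6, a_4 = 17, a_5 = 4, a_6 = 16, a_7 = 9, a_8 = 5.
Since a_8 = a_2 = 5, the sequence is eventually periodic: after a pre-period of length 1 it cycles with period 6.
For i ≥ 2, a_i depends only on (i - 2) mod 6. (107 - 2) mod 6 = 3, so a_{107} = a_5 = 4.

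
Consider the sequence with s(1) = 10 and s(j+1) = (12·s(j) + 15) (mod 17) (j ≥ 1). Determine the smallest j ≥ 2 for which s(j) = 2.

11

Computing terms: s(1) = 10,  s(2) = 16,  s(3) = 3,  s(4) = 0,  s(5) = 15,  s(6) = 8,  s(7) = 9,  s(8) = 4,  s(9) = 12,  s(10) = 6,  s(11) = 2,  s(12) = 5,  s(13) = 7,  s(14) = 14,  s(15) = 13,  s(16) = 1,  s(17) = 10.
Since s(17) = s(1) = 10, the sequence is periodic with period 16.
The value 2 first appears (with j ≥ 2) at s(11).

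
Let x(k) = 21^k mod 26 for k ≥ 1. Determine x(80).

Listing terms: x(1) = 21; x(2) = 25; x(3) = 5; x(4) = 1; x(5) = 21.
The sequence repeats with period 4.
(80 - 1) mod 4 = 3, so x(80) = x(4) = 1.

1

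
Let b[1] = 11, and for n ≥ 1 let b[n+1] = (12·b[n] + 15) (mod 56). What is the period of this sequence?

Computing terms: b[1] = 11, b[2] = 35, b[3] = 43, b[4] = 27, b[5] = 3, b[6] = 51, b[7] = 11.
The sequence repeats with period 6.

6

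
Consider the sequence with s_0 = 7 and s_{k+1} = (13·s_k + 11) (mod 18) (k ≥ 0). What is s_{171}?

16

We have s_0 = 7, s_1 = 12, s_2 = 5, s_3 = 4, s_4 = 9, s_5 = 2, s_6 = 1, s_7 = 6, s_8 = 17, s_9 = 16, s_{10} = 3, s_{11} = 14, s_{12} = 13, s_{13} = 0, s_{14} = 11, s_{15} = 10, s_{16} = 15, s_{17} = 8, s_{18} = 7.
The sequence repeats with period 18.
(171 - 0) mod 18 = 9, so s_{171} = s_9 = 16.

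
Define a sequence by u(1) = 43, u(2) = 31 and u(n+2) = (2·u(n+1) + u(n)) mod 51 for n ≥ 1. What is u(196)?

37

u(1) = 43, u(2) = 31, u(3) = 3, u(4) = 37, u(5) = 26, u(6) = 38, u(7) = 0, u(8) = 38, u(9) = 25, u(10) = 37, u(11) = 48, u(12) = 31, u(13) = 8, u(14) = 47, u(15) = 0, u(16) = 47, u(17) = 43, u(18) = 31.
Since (u(17), u(18)) = (u(1), u(2)) = (43, 31) (two consecutive terms determine the rest), the sequence is periodic with period 16.
(196 - 1) mod 16 = 3, so u(196) = u(4) = 37.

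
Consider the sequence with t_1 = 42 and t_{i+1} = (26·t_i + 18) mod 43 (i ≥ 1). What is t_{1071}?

11

t_1 = 42, t_2 = 35, t_3 = 25, t_4 = 23, t_5 = 14, t_6 = 38, t_7 = 17, t_8 = 30, t_9 = 24, t_{10} = 40, t_{11} = 26, t_{12} = 6, t_{13} = 2, t_{14} = 27, t_{15} = 32, t_{16} = 33, t_{17} = 16, t_{18} = 4, t_{19} = 36, t_{20} = 8, t_{21} = 11, t_{22} = 3, t_{23} = 10, t_{24} = 20, t_{25} = 22, t_{26} = 31, t_{27} = 7, t_{28} = 28, t_{29} = 15, t_{30} = 21, t_{31} = 5, t_{32} = 19, t_{33} = 39, t_{34} = 0, t_{35} = 18, t_{36} = 13, t_{37} = 12, t_{38} = 29, t_{39} = 41, t_{40} = 9, t_{41} = 37, t_{42} = 34, t_{43} = 42.
Since t_{43} = t_1 = 42, the sequence is periodic with period 42.
(1071 - 1) mod 42 = 20, so t_{1071} = t_{21} = 11.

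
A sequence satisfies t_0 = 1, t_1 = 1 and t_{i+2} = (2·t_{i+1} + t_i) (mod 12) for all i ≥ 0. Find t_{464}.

Listing terms: t_0 = 1, t_1 = 1, t_2 = 3, t_3 = 7, t_4 = 5, t_5 = 5, t_6 = 3, t_7 = 11, t_8 = 1, t_9 = 1.
Since (t_8, t_9) = (t_0, t_1) = (1, 1) (two consecutive terms determine the rest), the sequence is periodic with period 8.
So t_{464} = t_{0 + ((464-0) mod 8)} = t_0 = 1.

1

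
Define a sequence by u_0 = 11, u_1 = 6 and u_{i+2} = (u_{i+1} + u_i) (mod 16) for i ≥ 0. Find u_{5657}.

u_0 = 11, u_1 = 6, u_2 = 1, u_3 = 7, u_4 = 8, u_5 = 15, u_6 = 7, u_7 = 6, u_8 = 13, u_9 = 3, u_{10} = 0, u_{11} = 3, u_{12} = 3, u_{13} = 6, u_{14} = 9, u_{15} = 15, u_{16} = 8, u_{17} = 7, u_{18} = 15, u_{19} = 6, u_{20} = 5, u_{21} = 11, u_{22} = 0, u_{23} = 11, u_{24} = 11, u_{25} = 6.
Since (u_{24}, u_{25}) = (u_0, u_1) = (11, 6) (two consecutive terms determine the rest), the sequence is periodic with period 24.
So u_{5657} = u_{0 + ((5657-0) mod 24)} = u_{17} = 7.

7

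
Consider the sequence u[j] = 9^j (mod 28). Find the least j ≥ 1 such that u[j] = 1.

Listing terms: u[0] = 1,  u[1] = 9,  u[2] = 25,  u[3] = 1.
The sequence repeats with period 3.
The value 1 next appears (with j ≥ 1) at u[3].

3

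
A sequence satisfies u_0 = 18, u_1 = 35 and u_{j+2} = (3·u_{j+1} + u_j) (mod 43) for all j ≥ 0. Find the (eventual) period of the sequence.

42

Listing terms: u_0 = 18,  u_1 = 35,  u_2 = 37,  u_3 = 17,  u_4 = 2,  u_5 = 23,  u_6 = 28,  u_7 = 21,  u_8 = 5,  u_9 = 36,  u_{10} = 27,  u_{11} = 31,  u_{12} = 34,  u_{13} = 4,  u_{14} = 3,  u_{15} = 13,  u_{16} = 42,  u_{17} = 10,  u_{18} = 29,  u_{19} = 11,  u_{20} = 19,  u_{21} = 25,  u_{22} = 8,  u_{23} = 6,  u_{24} = 26,  u_{25} = 41,  u_{26} = 20,  u_{27} = 15,  u_{28} = 22,  u_{29} = 38,  u_{30} = 7,  u_{31} = 16,  u_{32} = 12,  u_{33} = 9,  u_{34} = 39,  u_{35} = 40,  u_{36} = 30,  u_{37} = 1,  u_{38} = 33,  u_{39} = 14,  u_{40} = 32,  u_{41} = 24,  u_{42} = 18,  u_{43} = 35.
The sequence repeats with period 42.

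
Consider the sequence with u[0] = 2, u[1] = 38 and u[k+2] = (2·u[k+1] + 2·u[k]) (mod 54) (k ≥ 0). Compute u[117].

2

We have u[0] = 2; u[1] = 38; u[2] = 26; u[3] = 20; u[4] = 38; u[5] = 8; u[6] = 38; u[7] = 38; u[8] = 44; u[9] = 2; u[10] = 38.
Since (u[9], u[10]) = (u[0], u[1]) = (2, 38) (two consecutive terms determine the rest), the sequence is periodic with period 9.
(117 - 0) mod 9 = 0, so u[117] = u[0] = 2.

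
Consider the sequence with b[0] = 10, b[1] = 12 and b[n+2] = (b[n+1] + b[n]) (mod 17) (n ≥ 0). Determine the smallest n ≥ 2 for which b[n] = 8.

b[0] = 10; b[1] = 12; b[2] = 5; b[3] = 0; b[4] = 5; b[5] = 5; b[6] = 10; b[7] = 15; b[8] = 8; b[9] = 6; b[10] = 14; b[11] = 3; b[12] = 0; b[13] = 3; b[14] = 3; b[15] = 6; b[16] = 9; b[17] = 15; b[18] = 7; b[19] = 5; b[20] = 12; b[21] = 0; b[22] = 12; b[23] = 12; b[24] = 7; b[25] = 2; b[26] = 9; b[27] = 11; b[28] = 3; b[29] = 14; b[30] = 0; b[31] = 14; b[32] = 14; b[33] = 11; b[34] = 8; b[35] = 2; b[36] = 10; b[37] = 12.
The sequence repeats with period 36.
The value 8 first appears (with n ≥ 2) at b[8].

8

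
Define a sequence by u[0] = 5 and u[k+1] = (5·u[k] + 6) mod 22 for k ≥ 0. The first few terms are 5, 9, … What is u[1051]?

Listing terms: u[0] = 5,  u[1] = 9,  u[2] = 7,  u[3] = 19,  u[4] = 13,  u[5] = 5.
The sequence repeats with period 5.
(1051 - 0) mod 5 = 1, so u[1051] = u[1] = 9.

9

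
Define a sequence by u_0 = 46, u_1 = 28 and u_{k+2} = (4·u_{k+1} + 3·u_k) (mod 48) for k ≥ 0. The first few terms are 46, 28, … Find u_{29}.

28

We have u_0 = 46, u_1 = 28, u_2 = 10, u_3 = 28, u_4 = 46, u_5 = 28.
The sequence repeats with period 4.
(29 - 0) mod 4 = 1, so u_{29} = u_1 = 28.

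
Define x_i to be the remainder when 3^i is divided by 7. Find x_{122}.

Computing terms: x_0 = 1; x_1 = 3; x_2 = 2; x_3 = 6; x_4 = 4; x_5 = 5; x_6 = 1.
The sequence repeats with period 6.
(122 - 0) mod 6 = 2, so x_{122} = x_2 = 2.

2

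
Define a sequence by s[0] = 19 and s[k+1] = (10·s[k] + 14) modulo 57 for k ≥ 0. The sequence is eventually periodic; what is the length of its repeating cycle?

Computing terms: s[0] = 19; s[1] = 33; s[2] = 2; s[3] = 34; s[4] = 12; s[5] = 20; s[6] = 43; s[7] = 45; s[8] = 8; s[9] = 37; s[10] = 42; s[11] = 35; s[12] = 22; s[13] = 6; s[14] = 17; s[15] = 13; s[16] = 30; s[17] = 29; s[18] = 19.
Since s[18] = s[0] = 19, the sequence is periodic with period 18.

18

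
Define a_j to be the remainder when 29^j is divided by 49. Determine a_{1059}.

8

a_1 = 29, a_2 = 8, a_3 = 36, a_4 = 15, a_5 = 43, a_6 = 22, a_7 = 1, a_8 = 29.
Since a_8 = a_1 = 29, the sequence is periodic with period 7.
(1059 - 1) mod 7 = 1, so a_{1059} = a_2 = 8.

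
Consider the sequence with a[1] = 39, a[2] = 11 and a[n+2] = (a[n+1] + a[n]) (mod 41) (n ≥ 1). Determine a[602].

a[1] = 39,  a[2] = 11,  a[3] = 9,  a[4] = 20,  a[5] = 29,  a[6] = 8,  a[7] = 37,  a[8] = 4,  a[9] = 0,  a[10] = 4,  a[11] = 4,  a[12] = 8,  a[13] = 12,  a[14] = 20,  a[15] = 32,  a[16] = 11,  a[17] = 2,  a[18] = 13,  a[19] = 15,  a[20] = 28,  a[21] = 2,  a[22] = 30,  a[23] = 32,  a[24] = 21,  a[25] = 12,  a[26] = 33,  a[27] = 4,  a[28] = 37,  a[29] = 0,  a[30] = 37,  a[31] = 37,  a[32] = 33,  a[33] = 29,  a[34] = 21,  a[35] = 9,  a[36] = 30,  a[37] = 39,  a[38] = 28,  a[39] = 26,  a[40] = 13,  a[41] = 39,  a[42] = 11.
Since (a[41], a[42]) = (a[1], a[2]) = (39, 11) (two consecutive terms determine the rest), the sequence is periodic with period 40.
(602 - 1) mod 40 = 1, so a[602] = a[2] = 11.

11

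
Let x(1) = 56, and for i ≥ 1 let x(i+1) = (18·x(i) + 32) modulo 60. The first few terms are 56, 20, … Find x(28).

8

We have x(1) = 56, x(2) = 20, x(3) = 32, x(4) = 8, x(5) = 56.
Since x(5) = x(1) = 56, the sequence is periodic with period 4.
(28 - 1) mod 4 = 3, so x(28) = x(4) = 8.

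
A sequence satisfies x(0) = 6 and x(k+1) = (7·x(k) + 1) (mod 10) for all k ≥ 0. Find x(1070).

Computing terms: x(0) = 6,  x(1) = 3,  x(2) = 2,  x(3) = 5,  x(4) = 6.
Since x(4) = x(0) = 6, the sequence is periodic with period 4.
So x(1070) = x(0 + ((1070-0) mod 4)) = x(2) = 2.

2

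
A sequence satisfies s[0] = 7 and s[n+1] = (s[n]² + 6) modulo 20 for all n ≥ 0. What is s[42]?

7

s[0] = 7,  s[1] = 15,  s[2] = 11,  s[3] = 7.
Since s[3] = s[0] = 7, the sequence is periodic with period 3.
(42 - 0) mod 3 = 0, so s[42] = s[0] = 7.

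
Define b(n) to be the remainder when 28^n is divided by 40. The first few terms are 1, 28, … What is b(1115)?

32

Listing terms: b(0) = 1,  b(1) = 28,  b(2) = 24,  b(3) = 32,  b(4) = 16,  b(5) = 8,  b(6) = 24.
Since b(6) = b(2) = 24, the sequence is eventually periodic: after a pre-period of length 2 it cycles with period 4.
For n ≥ 2, b(n) depends only on (n - 2) mod 4. (1115 - 2) mod 4 = 1, so b(1115) = b(3) = 32.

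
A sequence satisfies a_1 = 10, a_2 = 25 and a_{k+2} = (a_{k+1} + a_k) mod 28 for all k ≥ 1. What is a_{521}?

11

Listing terms: a_1 = 10,  a_2 = 25,  a_3 = 7,  a_4 = 4,  a_5 = 11,  a_6 = 15,  a_7 = 26,  a_8 = 13,  a_9 = 11,  a_{10} = 24,  a_{11} = 7,  a_{12} = 3,  a_{13} = 10,  a_{14} = 13,  a_{15} = 23,  a_{16} = 8,  a_{17} = 3,  a_{18} = 11,  a_{19} = 14,  a_{20} = 25,  a_{21} = 11,  a_{22} = 8,  a_{23} = 19,  a_{24} = 27,  a_{25} = 18,  a_{26} = 17,  a_{27} = 7,  a_{28} = 24,  a_{29} = 3,  a_{30} = 27,  a_{31} = 2,  a_{32} = 1,  a_{33} = 3,  a_{34} = 4,  a_{35} = 7,  a_{36} = 11,  a_{37} = 18,  a_{38} = 1,  a_{39} = 19,  a_{40} = 20,  a_{41} = 11,  a_{42} = 3,  a_{43} = 14,  a_{44} = 17,  a_{45} = 3,  a_{46} = 20,  a_{47} = 23,  a_{48} = 15,  a_{49} = 10,  a_{50} = 25.
The sequence repeats with period 48.
So a_{521} = a_{1 + ((521-1) mod 48)} = a_{41} = 11.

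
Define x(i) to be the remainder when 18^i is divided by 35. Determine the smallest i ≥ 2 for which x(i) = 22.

x(1) = 18; x(2) = 9; x(3) = 22; x(4) = 11; x(5) = 23; x(6) = 29; x(7) = 32; x(8) = 16; x(9) = 8; x(10) = 4; x(11) = 2; x(12) = 1; x(13) = 18.
Since x(13) = x(1) = 18, the sequence is periodic with period 12.
The value 22 first appears (with i ≥ 2) at x(3).

3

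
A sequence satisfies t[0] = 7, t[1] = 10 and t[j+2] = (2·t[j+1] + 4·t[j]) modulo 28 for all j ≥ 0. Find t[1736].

0

Computing terms: t[0] = 7, t[1] = 10, t[2] = 20, t[3] = 24, t[4] = 16, t[5] = 16, t[6] = 12, t[7] = 4, t[8] = 0, t[9] = 16, t[10] = 4, t[11] = 16, t[12] = 20, t[13] = 20, t[14] = 8, t[15] = 12, t[16] = 0, t[17] = 20, t[18] = 12, t[19] = 20, t[20] = 4, t[21] = 4, t[22] = 24, t[23] = 8, t[24] = 0, t[25] = 4, t[26] = 8, t[27] = 4, t[28] = 12, t[29] = 12, t[30] = 16, t[31] = 24, t[32] = 0, t[33] = 12, t[34] = 24, t[35] = 12, t[36] = 8, t[37] = 8, t[38] = 20, t[39] = 16, t[40] = 0, t[41] = 8, t[42] = 16, t[43] = 8, t[44] = 24, t[45] = 24, t[46] = 4, t[47] = 20, t[48] = 0, t[49] = 24, t[50] = 20, t[51] = 24.
Since (t[50], t[51]) = (t[2], t[3]) = (20, 24) (two consecutive terms determine the rest), the sequence is eventually periodic: after a pre-period of length 2 it cycles with period 48.
For j ≥ 2, t[j] depends only on (j - 2) mod 48. (1736 - 2) mod 48 = 6, so t[1736] = t[8] = 0.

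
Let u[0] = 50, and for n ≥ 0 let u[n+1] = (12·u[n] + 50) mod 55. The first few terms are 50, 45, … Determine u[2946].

We have u[0] = 50, u[1] = 45, u[2] = 40, u[3] = 35, u[4] = 30, u[5] = 25, u[6] = 20, u[7] = 15, u[8] = 10, u[9] = 5, u[10] = 0, u[11] = 50.
Since u[11] = u[0] = 50, the sequence is periodic with period 11.
(2946 - 0) mod 11 = 9, so u[2946] = u[9] = 5.

5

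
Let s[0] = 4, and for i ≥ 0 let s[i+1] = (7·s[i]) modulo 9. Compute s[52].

Listing terms: s[0] = 4; s[1] = 1; s[2] = 7; s[3] = 4.
The sequence repeats with period 3.
(52 - 0) mod 3 = 1, so s[52] = s[1] = 1.

1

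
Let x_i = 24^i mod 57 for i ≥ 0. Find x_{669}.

30

Listing terms: x_0 = 1,  x_1 = 24,  x_2 = 6,  x_3 = 30,  x_4 = 36,  x_5 = 9,  x_6 = 45,  x_7 = 54,  x_8 = 42,  x_9 = 39,  x_{10} = 24.
Since x_{10} = x_1 = 24, the sequence is eventually periodic: after a pre-period of length 1 it cycles with period 9.
For i ≥ 1, x_i depends only on (i - 1) mod 9. (669 - 1) mod 9 = 2, so x_{669} = x_3 = 30.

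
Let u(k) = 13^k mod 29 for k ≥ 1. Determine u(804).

20

Computing terms: u(1) = 13, u(2) = 24, u(3) = 22, u(4) = 25, u(5) = 6, u(6) = 20, u(7) = 28, u(8) = 16, u(9) = 5, u(10) = 7, u(11) = 4, u(12) = 23, u(13) = 9, u(14) = 1, u(15) = 13.
The sequence repeats with period 14.
So u(804) = u(1 + ((804-1) mod 14)) = u(6) = 20.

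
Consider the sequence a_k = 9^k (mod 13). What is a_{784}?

9

Listing terms: a_1 = 9; a_2 = 3; a_3 = 1; a_4 = 9.
The sequence repeats with period 3.
So a_{784} = a_{1 + ((784-1) mod 3)} = a_1 = 9.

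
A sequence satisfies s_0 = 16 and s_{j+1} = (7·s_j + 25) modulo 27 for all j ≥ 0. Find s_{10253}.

s_0 = 16,  s_1 = 2,  s_2 = 12,  s_3 = 1,  s_4 = 5,  s_5 = 6,  s_6 = 13,  s_7 = 8,  s_8 = 0,  s_9 = 25,  s_{10} = 11,  s_{11} = 21,  s_{12} = 10,  s_{13} = 14,  s_{14} = 15,  s_{15} = 22,  s_{16} = 17,  s_{17} = 9,  s_{18} = 7,  s_{19} = 20,  s_{20} = 3,  s_{21} = 19,  s_{22} = 23,  s_{23} = 24,  s_{24} = 4,  s_{25} = 26,  s_{26} = 18,  s_{27} = 16.
Since s_{27} = s_0 = 16, the sequence is periodic with period 27.
(10253 - 0) mod 27 = 20, so s_{10253} = s_{20} = 3.

3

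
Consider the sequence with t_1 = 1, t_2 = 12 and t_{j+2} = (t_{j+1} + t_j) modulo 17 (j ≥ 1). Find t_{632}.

t_1 = 1, t_2 = 12, t_3 = 13, t_4 = 8, t_5 = 4, t_6 = 12, t_7 = 16, t_8 = 11, t_9 = 10, t_{10} = 4, t_{11} = 14, t_{12} = 1, t_{13} = 15, t_{14} = 16, t_{15} = 14, t_{16} = 13, t_{17} = 10, t_{18} = 6, t_{19} = 16, t_{20} = 5, t_{21} = 4, t_{22} = 9, t_{23} = 13, t_{24} = 5, t_{25} = 1, t_{26} = 6, t_{27} = 7, t_{28} = 13, t_{29} = 3, t_{30} = 16, t_{31} = 2, t_{32} = 1, t_{33} = 3, t_{34} = 4, t_{35} = 7, t_{36} = 11, t_{37} = 1, t_{38} = 12.
The sequence repeats with period 36.
So t_{632} = t_{1 + ((632-1) mod 36)} = t_{20} = 5.

5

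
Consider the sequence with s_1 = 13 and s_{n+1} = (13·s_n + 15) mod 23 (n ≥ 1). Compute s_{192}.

Listing terms: s_1 = 13, s_2 = 0, s_3 = 15, s_4 = 3, s_5 = 8, s_6 = 4, s_7 = 21, s_8 = 12, s_9 = 10, s_{10} = 7, s_{11} = 14, s_{12} = 13.
The sequence repeats with period 11.
So s_{192} = s_{1 + ((192-1) mod 11)} = s_5 = 8.

8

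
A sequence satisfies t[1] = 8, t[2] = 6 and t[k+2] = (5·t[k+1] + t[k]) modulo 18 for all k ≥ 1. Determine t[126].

We have t[1] = 8; t[2] = 6; t[3] = 2; t[4] = 16; t[5] = 10; t[6] = 12; t[7] = 16; t[8] = 2; t[9] = 8; t[10] = 6.
The sequence repeats with period 8.
(126 - 1) mod 8 = 5, so t[126] = t[6] = 12.

12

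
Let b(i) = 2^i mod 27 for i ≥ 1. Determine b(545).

Listing terms: b(1) = 2; b(2) = 4; b(3) = 8; b(4) = 16; b(5) = 5; b(6) = 10; b(7) = 20; b(8) = 13; b(9) = 26; b(10) = 25; b(11) = 23; b(12) = 19; b(13) = 11; b(14) = 22; b(15) = 17; b(16) = 7; b(17) = 14; b(18) = 1; b(19) = 2.
Since b(19) = b(1) = 2, the sequence is periodic with period 18.
(545 - 1) mod 18 = 4, so b(545) = b(5) = 5.

5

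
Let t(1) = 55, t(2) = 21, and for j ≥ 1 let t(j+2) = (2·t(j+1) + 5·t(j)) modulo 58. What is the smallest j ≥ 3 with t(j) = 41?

Listing terms: t(1) = 55; t(2) = 21; t(3) = 27; t(4) = 43; t(5) = 47; t(6) = 19; t(7) = 41; t(8) = 3; t(9) = 37; t(10) = 31; t(11) = 15; t(12) = 11; t(13) = 39; t(14) = 17; t(15) = 55; t(16) = 21.
Since (t(15), t(16)) = (t(1), t(2)) = (55, 21) (two consecutive terms determine the rest), the sequence is periodic with period 14.
The value 41 first appears (with j ≥ 3) at t(7).

7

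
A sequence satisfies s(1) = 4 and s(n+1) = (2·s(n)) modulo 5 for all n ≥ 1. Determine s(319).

Computing terms: s(1) = 4,  s(2) = 3,  s(3) = 1,  s(4) = 2,  s(5) = 4.
Since s(5) = s(1) = 4, the sequence is periodic with period 4.
(319 - 1) mod 4 = 2, so s(319) = s(3) = 1.

1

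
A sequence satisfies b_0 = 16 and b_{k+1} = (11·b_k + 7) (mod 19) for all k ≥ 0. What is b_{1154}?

6

We have b_0 = 16,  b_1 = 12,  b_2 = 6,  b_3 = 16.
Since b_3 = b_0 = 16, the sequence is periodic with period 3.
(1154 - 0) mod 3 = 2, so b_{1154} = b_2 = 6.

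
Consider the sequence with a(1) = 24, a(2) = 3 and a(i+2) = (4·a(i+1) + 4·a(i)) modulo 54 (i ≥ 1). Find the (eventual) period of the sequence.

a(1) = 24,  a(2) = 3,  a(3) = 0,  a(4) = 12,  a(5) = 48,  a(6) = 24,  a(7) = 18,  a(8) = 6,  a(9) = 42,  a(10) = 30,  a(11) = 18,  a(12) = 30,  a(13) = 30,  a(14) = 24,  a(15) = 0,  a(16) = 42,  a(17) = 6,  a(18) = 30,  a(19) = 36,  a(20) = 48,  a(21) = 12,  a(22) = 24,  a(23) = 36,  a(24) = 24,  a(25) = 24,  a(26) = 30,  a(27) = 0,  a(28) = 12.
Since (a(27), a(28)) = (a(3), a(4)) = (0, 12) (two consecutive terms determine the rest), the sequence is eventually periodic: after a pre-period of length 2 it cycles with period 24.

24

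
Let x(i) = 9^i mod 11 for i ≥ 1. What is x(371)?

9

Listing terms: x(1) = 9, x(2) = 4, x(3) = 3, x(4) = 5, x(5) = 1, x(6) = 9.
Since x(6) = x(1) = 9, the sequence is periodic with period 5.
(371 - 1) mod 5 = 0, so x(371) = x(1) = 9.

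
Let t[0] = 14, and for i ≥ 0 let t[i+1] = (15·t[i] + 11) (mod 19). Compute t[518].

Listing terms: t[0] = 14,  t[1] = 12,  t[2] = 1,  t[3] = 7,  t[4] = 2,  t[5] = 3,  t[6] = 18,  t[7] = 15,  t[8] = 8,  t[9] = 17,  t[10] = 0,  t[11] = 11,  t[12] = 5,  t[13] = 10,  t[14] = 9,  t[15] = 13,  t[16] = 16,  t[17] = 4,  t[18] = 14.
The sequence repeats with period 18.
(518 - 0) mod 18 = 14, so t[518] = t[14] = 9.

9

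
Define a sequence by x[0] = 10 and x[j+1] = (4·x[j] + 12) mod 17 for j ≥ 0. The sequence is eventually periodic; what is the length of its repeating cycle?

4

We have x[0] = 10, x[1] = 1, x[2] = 16, x[3] = 8, x[4] = 10.
The sequence repeats with period 4.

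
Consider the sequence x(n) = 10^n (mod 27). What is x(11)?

19

Listing terms: x(0) = 1, x(1) = 10, x(2) = 19, x(3) = 1.
The sequence repeats with period 3.
(11 - 0) mod 3 = 2, so x(11) = x(2) = 19.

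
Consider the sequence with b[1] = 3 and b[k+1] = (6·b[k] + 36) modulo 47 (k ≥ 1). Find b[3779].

Computing terms: b[1] = 3,  b[2] = 7,  b[3] = 31,  b[4] = 34,  b[5] = 5,  b[6] = 19,  b[7] = 9,  b[8] = 43,  b[9] = 12,  b[10] = 14,  b[11] = 26,  b[12] = 4,  b[13] = 13,  b[14] = 20,  b[15] = 15,  b[16] = 32,  b[17] = 40,  b[18] = 41,  b[19] = 0,  b[20] = 36,  b[21] = 17,  b[22] = 44,  b[23] = 18,  b[24] = 3.
The sequence repeats with period 23.
So b[3779] = b[1 + ((3779-1) mod 23)] = b[7] = 9.

9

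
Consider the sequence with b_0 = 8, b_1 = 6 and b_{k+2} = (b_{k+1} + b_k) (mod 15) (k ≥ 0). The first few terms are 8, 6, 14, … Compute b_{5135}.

1

We have b_0 = 8, b_1 = 6, b_2 = 14, b_3 = 5, b_4 = 4, b_5 = 9, b_6 = 13, b_7 = 7, b_8 = 5, b_9 = 12, b_{10} = 2, b_{11} = 14, b_{12} = 1, b_{13} = 0, b_{14} = 1, b_{15} = 1, b_{16} = 2, b_{17} = 3, b_{18} = 5, b_{19} = 8, b_{20} = 13, b_{21} = 6, b_{22} = 4, b_{23} = 10, b_{24} = 14, b_{25} = 9, b_{26} = 8, b_{27} = 2, b_{28} = 10, b_{29} = 12, b_{30} = 7, b_{31} = 4, b_{32} = 11, b_{33} = 0, b_{34} = 11, b_{35} = 11, b_{36} = 7, b_{37} = 3, b_{38} = 10, b_{39} = 13, b_{40} = 8, b_{41} = 6.
The sequence repeats with period 40.
So b_{5135} = b_{0 + ((5135-0) mod 40)} = b_{15} = 1.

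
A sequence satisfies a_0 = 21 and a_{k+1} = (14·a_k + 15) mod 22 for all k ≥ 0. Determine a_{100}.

21

We have a_0 = 21,  a_1 = 1,  a_2 = 7,  a_3 = 3,  a_4 = 13,  a_5 = 21.
The sequence repeats with period 5.
(100 - 0) mod 5 = 0, so a_{100} = a_0 = 21.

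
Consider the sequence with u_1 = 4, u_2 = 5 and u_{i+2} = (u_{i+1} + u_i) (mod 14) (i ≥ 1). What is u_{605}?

5

Computing terms: u_1 = 4,  u_2 = 5,  u_3 = 9,  u_4 = 0,  u_5 = 9,  u_6 = 9,  u_7 = 4,  u_8 = 13,  u_9 = 3,  u_{10} = 2,  u_{11} = 5,  u_{12} = 7,  u_{13} = 12,  u_{14} = 5,  u_{15} = 3,  u_{16} = 8,  u_{17} = 11,  u_{18} = 5,  u_{19} = 2,  u_{20} = 7,  u_{21} = 9,  u_{22} = 2,  u_{23} = 11,  u_{24} = 13,  u_{25} = 10,  u_{26} = 9,  u_{27} = 5,  u_{28} = 0,  u_{29} = 5,  u_{30} = 5,  u_{31} = 10,  u_{32} = 1,  u_{33} = 11,  u_{34} = 12,  u_{35} = 9,  u_{36} = 7,  u_{37} = 2,  u_{38} = 9,  u_{39} = 11,  u_{40} = 6,  u_{41} = 3,  u_{42} = 9,  u_{43} = 12,  u_{44} = 7,  u_{45} = 5,  u_{46} = 12,  u_{47} = 3,  u_{48} = 1,  u_{49} = 4,  u_{50} = 5.
The sequence repeats with period 48.
(605 - 1) mod 48 = 28, so u_{605} = u_{29} = 5.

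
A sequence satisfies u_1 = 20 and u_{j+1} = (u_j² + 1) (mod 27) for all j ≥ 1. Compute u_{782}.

23

We have u_1 = 20; u_2 = 23; u_3 = 17; u_4 = 20.
Since u_4 = u_1 = 20, the sequence is periodic with period 3.
(782 - 1) mod 3 = 1, so u_{782} = u_2 = 23.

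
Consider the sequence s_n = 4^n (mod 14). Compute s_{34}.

s_0 = 1,  s_1 = 4,  s_2 = 2,  s_3 = 8,  s_4 = 4.
Since s_4 = s_1 = 4, the sequence is eventually periodic: after a pre-period of length 1 it cycles with period 3.
For n ≥ 1, s_n depends only on (n - 1) mod 3. (34 - 1) mod 3 = 0, so s_{34} = s_1 = 4.

4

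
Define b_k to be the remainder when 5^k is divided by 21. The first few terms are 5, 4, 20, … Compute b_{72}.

Computing terms: b_1 = 5; b_2 = 4; b_3 = 20; b_4 = 16; b_5 = 17; b_6 = 1; b_7 = 5.
Since b_7 = b_1 = 5, the sequence is periodic with period 6.
So b_{72} = b_{1 + ((72-1) mod 6)} = b_6 = 1.

1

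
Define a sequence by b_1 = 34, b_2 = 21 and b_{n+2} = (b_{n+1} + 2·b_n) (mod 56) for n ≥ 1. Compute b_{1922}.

We have b_1 = 34,  b_2 = 21,  b_3 = 33,  b_4 = 19,  b_5 = 29,  b_6 = 11,  b_7 = 13,  b_8 = 35,  b_9 = 5,  b_{10} = 19,  b_{11} = 29.
Since (b_{10}, b_{11}) = (b_4, b_5) = (19, 29) (two consecutive terms determine the rest), the sequence is eventually periodic: after a pre-period of length 3 it cycles with period 6.
For n ≥ 4, b_n depends only on (n - 4) mod 6. (1922 - 4) mod 6 = 4, so b_{1922} = b_8 = 35.

35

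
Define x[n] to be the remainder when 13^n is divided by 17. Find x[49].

Computing terms: x[1] = 13, x[2] = 16, x[3] = 4, x[4] = 1, x[5] = 13.
Since x[5] = x[1] = 13, the sequence is periodic with period 4.
So x[49] = x[1 + ((49-1) mod 4)] = x[1] = 13.

13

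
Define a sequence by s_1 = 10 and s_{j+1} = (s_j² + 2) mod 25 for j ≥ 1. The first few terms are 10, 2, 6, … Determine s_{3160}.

Computing terms: s_1 = 10, s_2 = 2, s_3 = 6, s_4 = 13, s_5 = 21, s_6 = 18, s_7 = 1, s_8 = 3, s_9 = 11, s_{10} = 23, s_{11} = 6.
Since s_{11} = s_3 = 6, the sequence is eventually periodic: after a pre-period of length 2 it cycles with period 8.
For j ≥ 3, s_j depends only on (j - 3) mod 8. (3160 - 3) mod 8 = 5, so s_{3160} = s_8 = 3.

3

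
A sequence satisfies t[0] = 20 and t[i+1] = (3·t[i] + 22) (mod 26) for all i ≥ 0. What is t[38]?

8

t[0] = 20,  t[1] = 4,  t[2] = 8,  t[3] = 20.
Since t[3] = t[0] = 20, the sequence is periodic with period 3.
(38 - 0) mod 3 = 2, so t[38] = t[2] = 8.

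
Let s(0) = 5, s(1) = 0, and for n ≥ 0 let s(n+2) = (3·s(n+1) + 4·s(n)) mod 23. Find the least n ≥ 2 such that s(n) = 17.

Listing terms: s(0) = 5,  s(1) = 0,  s(2) = 20,  s(3) = 14,  s(4) = 7,  s(5) = 8,  s(6) = 6,  s(7) = 4,  s(8) = 13,  s(9) = 9,  s(10) = 10,  s(11) = 20,  s(12) = 8,  s(13) = 12,  s(14) = 22,  s(15) = 22,  s(16) = 16,  s(17) = 21,  s(18) = 12,  s(19) = 5,  s(20) = 17,  s(21) = 2,  s(22) = 5,  s(23) = 0.
Since (s(22), s(23)) = (s(0), s(1)) = (5, 0) (two consecutive terms determine the rest), the sequence is periodic with period 22.
The value 17 first appears (with n ≥ 2) at s(20).

20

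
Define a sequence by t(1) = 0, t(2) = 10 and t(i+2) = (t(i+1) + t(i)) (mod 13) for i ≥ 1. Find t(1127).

2

t(1) = 0; t(2) = 10; t(3) = 10; t(4) = 7; t(5) = 4; t(6) = 11; t(7) = 2; t(8) = 0; t(9) = 2; t(10) = 2; t(11) = 4; t(12) = 6; t(13) = 10; t(14) = 3; t(15) = 0; t(16) = 3; t(17) = 3; t(18) = 6; t(19) = 9; t(20) = 2; t(21) = 11; t(22) = 0; t(23) = 11; t(24) = 11; t(25) = 9; t(26) = 7; t(27) = 3; t(28) = 10; t(29) = 0; t(30) = 10.
Since (t(29), t(30)) = (t(1), t(2)) = (0, 10) (two consecutive terms determine the rest), the sequence is periodic with period 28.
(1127 - 1) mod 28 = 6, so t(1127) = t(7) = 2.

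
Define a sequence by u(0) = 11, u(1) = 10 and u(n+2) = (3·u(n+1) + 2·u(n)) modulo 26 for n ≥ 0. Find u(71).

8

u(0) = 11; u(1) = 10; u(2) = 0; u(3) = 20; u(4) = 8; u(5) = 12; u(6) = 0; u(7) = 24; u(8) = 20; u(9) = 4; u(10) = 0; u(11) = 8; u(12) = 24; u(13) = 10; u(14) = 0.
Since (u(13), u(14)) = (u(1), u(2)) = (10, 0) (two consecutive terms determine the rest), the sequence is eventually periodic: after a pre-period of length 1 it cycles with period 12.
For n ≥ 1, u(n) depends only on (n - 1) mod 12. (71 - 1) mod 12 = 10, so u(71) = u(11) = 8.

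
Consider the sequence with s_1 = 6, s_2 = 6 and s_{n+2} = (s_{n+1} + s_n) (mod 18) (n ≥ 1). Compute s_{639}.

6

s_1 = 6, s_2 = 6, s_3 = 12, s_4 = 0, s_5 = 12, s_6 = 12, s_7 = 6, s_8 = 0, s_9 = 6, s_{10} = 6.
Since (s_9, s_{10}) = (s_1, s_2) = (6, 6) (two consecutive terms determine the rest), the sequence is periodic with period 8.
(639 - 1) mod 8 = 6, so s_{639} = s_7 = 6.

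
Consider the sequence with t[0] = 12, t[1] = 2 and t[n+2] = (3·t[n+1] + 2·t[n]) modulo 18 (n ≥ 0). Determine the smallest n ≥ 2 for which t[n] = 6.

6

We have t[0] = 12,  t[1] = 2,  t[2] = 12,  t[3] = 4,  t[4] = 0,  t[5] = 8,  t[6] = 6,  t[7] = 16,  t[8] = 6,  t[9] = 14,  t[10] = 0,  t[11] = 10,  t[12] = 12,  t[13] = 2.
Since (t[12], t[13]) = (t[0], t[1]) = (12, 2) (two consecutive terms determine the rest), the sequence is periodic with period 12.
The value 6 first appears (with n ≥ 2) at t[6].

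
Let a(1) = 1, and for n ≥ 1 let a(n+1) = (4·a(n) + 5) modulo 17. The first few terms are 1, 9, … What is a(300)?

Computing terms: a(1) = 1; a(2) = 9; a(3) = 7; a(4) = 16; a(5) = 1.
Since a(5) = a(1) = 1, the sequence is periodic with period 4.
So a(300) = a(1 + ((300-1) mod 4)) = a(4) = 16.

16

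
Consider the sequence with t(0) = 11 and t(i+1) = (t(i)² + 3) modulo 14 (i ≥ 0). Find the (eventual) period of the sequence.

6

Computing terms: t(0) = 11; t(1) = 12; t(2) = 7; t(3) = 10; t(4) = 5; t(5) = 0; t(6) = 3; t(7) = 12.
Since t(7) = t(1) = 12, the sequence is eventually periodic: after a pre-period of length 1 it cycles with period 6.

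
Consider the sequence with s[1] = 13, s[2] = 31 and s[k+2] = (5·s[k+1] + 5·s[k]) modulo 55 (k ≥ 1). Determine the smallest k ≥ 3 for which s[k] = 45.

We have s[1] = 13; s[2] = 31; s[3] = 0; s[4] = 45; s[5] = 5; s[6] = 30; s[7] = 10; s[8] = 35; s[9] = 5; s[10] = 35; s[11] = 35; s[12] = 20; s[13] = 0; s[14] = 45.
Since (s[13], s[14]) = (s[3], s[4]) = (0, 45) (two consecutive terms determine the rest), the sequence is eventually periodic: after a pre-period of length 2 it cycles with period 10.
The value 45 first appears (with k ≥ 3) at s[4].

4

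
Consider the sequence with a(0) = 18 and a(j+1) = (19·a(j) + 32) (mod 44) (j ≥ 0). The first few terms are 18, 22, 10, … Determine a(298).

14

a(0) = 18, a(1) = 22, a(2) = 10, a(3) = 2, a(4) = 26, a(5) = 42, a(6) = 38, a(7) = 6, a(8) = 14, a(9) = 34, a(10) = 18.
The sequence repeats with period 10.
(298 - 0) mod 10 = 8, so a(298) = a(8) = 14.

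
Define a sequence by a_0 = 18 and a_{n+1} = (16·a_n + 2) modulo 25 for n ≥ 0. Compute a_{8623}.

14

We have a_0 = 18; a_1 = 15; a_2 = 17; a_3 = 24; a_4 = 11; a_5 = 3; a_6 = 0; a_7 = 2; a_8 = 9; a_9 = 21; a_{10} = 13; a_{11} = 10; a_{12} = 12; a_{13} = 19; a_{14} = 6; a_{15} = 23; a_{16} = 20; a_{17} = 22; a_{18} = 4; a_{19} = 16; a_{20} = 8; a_{21} = 5; a_{22} = 7; a_{23} = 14; a_{24} = 1; a_{25} = 18.
The sequence repeats with period 25.
(8623 - 0) mod 25 = 23, so a_{8623} = a_{23} = 14.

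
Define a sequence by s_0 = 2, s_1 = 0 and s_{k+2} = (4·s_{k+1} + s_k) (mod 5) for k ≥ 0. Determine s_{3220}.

Listing terms: s_0 = 2, s_1 = 0, s_2 = 2, s_3 = 3, s_4 = 4, s_5 = 4, s_6 = 0, s_7 = 4, s_8 = 1, s_9 = 3, s_{10} = 3, s_{11} = 0, s_{12} = 3, s_{13} = 2, s_{14} = 1, s_{15} = 1, s_{16} = 0, s_{17} = 1, s_{18} = 4, s_{19} = 2, s_{20} = 2, s_{21} = 0.
Since (s_{20}, s_{21}) = (s_0, s_1) = (2, 0) (two consecutive terms determine the rest), the sequence is periodic with period 20.
(3220 - 0) mod 20 = 0, so s_{3220} = s_0 = 2.

2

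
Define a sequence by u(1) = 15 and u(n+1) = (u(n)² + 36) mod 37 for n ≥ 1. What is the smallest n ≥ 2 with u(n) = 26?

5

u(1) = 15, u(2) = 2, u(3) = 3, u(4) = 8, u(5) = 26, u(6) = 9, u(7) = 6, u(8) = 35, u(9) = 3.
Since u(9) = u(3) = 3, the sequence is eventually periodic: after a pre-period of length 2 it cycles with period 6.
The value 26 first appears (with n ≥ 2) at u(5).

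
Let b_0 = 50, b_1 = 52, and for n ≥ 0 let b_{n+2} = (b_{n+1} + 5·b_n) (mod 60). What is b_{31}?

b_0 = 50, b_1 = 52, b_2 = 2, b_3 = 22, b_4 = 32, b_5 = 22, b_6 = 2, b_7 = 52, b_8 = 2.
Since (b_7, b_8) = (b_1, b_2) = (52, 2) (two consecutive terms determine the rest), the sequence is eventually periodic: after a pre-period of length 1 it cycles with period 6.
For n ≥ 1, b_n depends only on (n - 1) mod 6. (31 - 1) mod 6 = 0, so b_{31} = b_1 = 52.

52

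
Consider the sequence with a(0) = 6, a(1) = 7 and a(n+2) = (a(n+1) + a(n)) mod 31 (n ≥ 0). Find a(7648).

We have a(0) = 6, a(1) = 7, a(2) = 13, a(3) = 20, a(4) = 2, a(5) = 22, a(6) = 24, a(7) = 15, a(8) = 8, a(9) = 23, a(10) = 0, a(11) = 23, a(12) = 23, a(13) = 15, a(14) = 7, a(15) = 22, a(16) = 29, a(17) = 20, a(18) = 18, a(19) = 7, a(20) = 25, a(21) = 1, a(22) = 26, a(23) = 27, a(24) = 22, a(25) = 18, a(26) = 9, a(27) = 27, a(28) = 5, a(29) = 1, a(30) = 6, a(31) = 7.
The sequence repeats with period 30.
So a(7648) = a(0 + ((7648-0) mod 30)) = a(28) = 5.

5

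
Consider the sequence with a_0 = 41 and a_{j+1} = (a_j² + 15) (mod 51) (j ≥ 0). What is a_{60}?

7

Computing terms: a_0 = 41; a_1 = 13; a_2 = 31; a_3 = 7; a_4 = 13.
Since a_4 = a_1 = 13, the sequence is eventually periodic: after a pre-period of length 1 it cycles with period 3.
For j ≥ 1, a_j depends only on (j - 1) mod 3. (60 - 1) mod 3 = 2, so a_{60} = a_3 = 7.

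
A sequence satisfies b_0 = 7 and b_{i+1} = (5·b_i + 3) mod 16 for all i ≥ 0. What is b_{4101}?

b_0 = 7,  b_1 = 6,  b_2 = 1,  b_3 = 8,  b_4 = 11,  b_5 = 10,  b_6 = 5,  b_7 = 12,  b_8 = 15,  b_9 = 14,  b_{10} = 9,  b_{11} = 0,  b_{12} = 3,  b_{13} = 2,  b_{14} = 13,  b_{15} = 4,  b_{16} = 7.
Since b_{16} = b_0 = 7, the sequence is periodic with period 16.
So b_{4101} = b_{0 + ((4101-0) mod 16)} = b_5 = 10.

10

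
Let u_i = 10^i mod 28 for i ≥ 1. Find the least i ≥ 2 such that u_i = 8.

6

Computing terms: u_1 = 10,  u_2 = 16,  u_3 = 20,  u_4 = 4,  u_5 = 12,  u_6 = 8,  u_7 = 24,  u_8 = 16.
Since u_8 = u_2 = 16, the sequence is eventually periodic: after a pre-period of length 1 it cycles with period 6.
The value 8 first appears (with i ≥ 2) at u_6.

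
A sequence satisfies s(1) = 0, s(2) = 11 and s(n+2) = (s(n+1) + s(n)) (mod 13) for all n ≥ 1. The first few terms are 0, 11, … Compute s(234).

10

Listing terms: s(1) = 0,  s(2) = 11,  s(3) = 11,  s(4) = 9,  s(5) = 7,  s(6) = 3,  s(7) = 10,  s(8) = 0,  s(9) = 10,  s(10) = 10,  s(11) = 7,  s(12) = 4,  s(13) = 11,  s(14) = 2,  s(15) = 0,  s(16) = 2,  s(17) = 2,  s(18) = 4,  s(19) = 6,  s(20) = 10,  s(21) = 3,  s(22) = 0,  s(23) = 3,  s(24) = 3,  s(25) = 6,  s(26) = 9,  s(27) = 2,  s(28) = 11,  s(29) = 0,  s(30) = 11.
Since (s(29), s(30)) = (s(1), s(2)) = (0, 11) (two consecutive terms determine the rest), the sequence is periodic with period 28.
So s(234) = s(1 + ((234-1) mod 28)) = s(10) = 10.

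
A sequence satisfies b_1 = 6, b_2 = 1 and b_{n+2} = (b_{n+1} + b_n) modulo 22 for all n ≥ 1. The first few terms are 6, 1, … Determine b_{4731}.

17

Computing terms: b_1 = 6,  b_2 = 1,  b_3 = 7,  b_4 = 8,  b_5 = 15,  b_6 = 1,  b_7 = 16,  b_8 = 17,  b_9 = 11,  b_{10} = 6,  b_{11} = 17,  b_{12} = 1,  b_{13} = 18,  b_{14} = 19,  b_{15} = 15,  b_{16} = 12,  b_{17} = 5,  b_{18} = 17,  b_{19} = 0,  b_{20} = 17,  b_{21} = 17,  b_{22} = 12,  b_{23} = 7,  b_{24} = 19,  b_{25} = 4,  b_{26} = 1,  b_{27} = 5,  b_{28} = 6,  b_{29} = 11,  b_{30} = 17,  b_{31} = 6,  b_{32} = 1.
The sequence repeats with period 30.
So b_{4731} = b_{1 + ((4731-1) mod 30)} = b_{21} = 17.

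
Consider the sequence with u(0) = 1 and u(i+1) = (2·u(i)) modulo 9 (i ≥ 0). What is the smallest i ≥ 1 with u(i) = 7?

4

We have u(0) = 1, u(1) = 2, u(2) = 4, u(3) = 8, u(4) = 7, u(5) = 5, u(6) = 1.
The sequence repeats with period 6.
The value 7 first appears (with i ≥ 1) at u(4).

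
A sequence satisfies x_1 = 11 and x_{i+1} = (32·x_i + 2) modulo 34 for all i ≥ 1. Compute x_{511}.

Listing terms: x_1 = 11, x_2 = 14, x_3 = 8, x_4 = 20, x_5 = 30, x_6 = 10, x_7 = 16, x_8 = 4, x_9 = 28, x_{10} = 14.
Since x_{10} = x_2 = 14, the sequence is eventually periodic: after a pre-period of length 1 it cycles with period 8.
For i ≥ 2, x_i depends only on (i - 2) mod 8. (511 - 2) mod 8 = 5, so x_{511} = x_7 = 16.

16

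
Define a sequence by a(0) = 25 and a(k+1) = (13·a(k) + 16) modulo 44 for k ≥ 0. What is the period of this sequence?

a(0) = 25; a(1) = 33; a(2) = 5; a(3) = 37; a(4) = 13; a(5) = 9; a(6) = 1; a(7) = 29; a(8) = 41; a(9) = 21; a(10) = 25.
Since a(10) = a(0) = 25, the sequence is periodic with period 10.

10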